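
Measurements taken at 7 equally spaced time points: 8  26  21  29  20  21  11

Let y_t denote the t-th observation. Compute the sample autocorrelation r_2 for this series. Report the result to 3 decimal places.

Mean ȳ = (8 + 26 + 21 + 29 + 20 + 21 + 11)/7 = 19.4286
Deviations from mean: -11.4286, 6.5714, 1.5714, 9.5714, 0.5714, 1.5714, -8.4286
Σ(y_t−ȳ)(y_{t+2}−ȳ) = (-17.9592) + (62.8980) + (0.8980) + (15.0408) + (-4.8163) = 56.0612
Denominator Σ(y_t−ȳ)² = 341.7143
r_2 = 56.0612 / 341.7143 = 0.164

0.164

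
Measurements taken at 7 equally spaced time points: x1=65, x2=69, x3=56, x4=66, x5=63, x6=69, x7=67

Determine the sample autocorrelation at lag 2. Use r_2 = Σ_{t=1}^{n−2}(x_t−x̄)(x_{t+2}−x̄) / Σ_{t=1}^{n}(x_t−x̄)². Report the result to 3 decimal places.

Mean x̄ = (65 + 69 + 56 + 66 + 63 + 69 + 67)/7 = 65.0000
Deviations from mean: 0.0000, 4.0000, -9.0000, 1.0000, -2.0000, 4.0000, 2.0000
Numerator Σ_{t=1}^{5}(x_t−x̄)(x_{t+2}−x̄) = 22.0000
Denominator Σ(x_t−x̄)² = 122.0000
r_2 = 22.0000 / 122.0000 = 0.180

0.180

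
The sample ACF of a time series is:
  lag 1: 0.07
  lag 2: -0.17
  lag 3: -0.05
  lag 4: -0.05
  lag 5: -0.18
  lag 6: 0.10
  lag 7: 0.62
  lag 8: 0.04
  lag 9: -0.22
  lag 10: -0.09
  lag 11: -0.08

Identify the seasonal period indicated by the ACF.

The largest autocorrelation is r_7 = 0.62; the remaining lags stay at or below 0.10.
The dominant spike at lag 7 indicates a seasonal period of 7.

7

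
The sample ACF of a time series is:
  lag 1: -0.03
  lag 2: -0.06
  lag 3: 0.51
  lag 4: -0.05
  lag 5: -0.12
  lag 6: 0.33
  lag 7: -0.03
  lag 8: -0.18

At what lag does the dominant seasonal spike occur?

3

The largest autocorrelation is r_3 = 0.51, with a weaker echo at lag 6 (0.33); the remaining lags stay at or below -0.03.
The dominant spike at lag 3 indicates a seasonal period of 3.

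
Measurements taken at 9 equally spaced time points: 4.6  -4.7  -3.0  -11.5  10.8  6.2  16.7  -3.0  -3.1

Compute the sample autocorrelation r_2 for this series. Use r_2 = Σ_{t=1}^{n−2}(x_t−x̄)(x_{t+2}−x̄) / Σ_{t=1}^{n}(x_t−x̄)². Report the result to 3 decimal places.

0.024

Mean x̄ = (4.6 − 4.7 − 3.0 − 11.5 + 10.8 + 6.2 + 16.7 − 3.0 − 3.1)/9 = 1.4444
Numerator Σ_{t=1}^{7}(x_t−x̄)(x_{t+2}−x̄) = 14.6338
Denominator Σ(x_t−x̄)² = 618.3022
r_2 = 14.6338 / 618.3022 = 0.024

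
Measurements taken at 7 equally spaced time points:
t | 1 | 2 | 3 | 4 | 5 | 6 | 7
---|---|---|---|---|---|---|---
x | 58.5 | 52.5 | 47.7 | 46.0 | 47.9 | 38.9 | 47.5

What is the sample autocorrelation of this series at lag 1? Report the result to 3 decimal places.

0.254

Mean x̄ = (58.5 + 52.5 + 47.7 + 46.0 + 47.9 + 38.9 + 47.5)/7 = 48.4286
Numerator Σ_{t=1}^{6}(x_t−x̄)(x_{t+1}−x̄) = 54.9763
Denominator Σ(x_t−x̄)² = 216.3743
r_1 = 54.9763 / 216.3743 = 0.254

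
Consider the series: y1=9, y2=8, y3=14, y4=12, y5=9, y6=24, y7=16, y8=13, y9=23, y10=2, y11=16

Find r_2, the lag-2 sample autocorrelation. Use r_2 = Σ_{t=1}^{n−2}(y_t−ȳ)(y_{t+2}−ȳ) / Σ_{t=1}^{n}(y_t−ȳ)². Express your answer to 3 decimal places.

0.068

Mean ȳ = (9 + 8 + 14 + 12 + 9 + 24 + 16 + 13 + 23 + 2 + 16)/11 = 13.2727
Numerator Σ_{t=1}^{9}(y_t−ȳ)(y_{t+2}−ȳ) = 28.3967
Denominator Σ(y_t−ȳ)² = 418.1818
r_2 = 28.3967 / 418.1818 = 0.068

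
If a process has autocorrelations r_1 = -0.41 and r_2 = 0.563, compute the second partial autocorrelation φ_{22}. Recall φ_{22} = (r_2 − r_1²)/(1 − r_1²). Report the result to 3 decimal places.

0.475

φ_{22} = (r_2 − r_1²) / (1 − r_1²)
r_1² = (-0.41)² = 0.1681
Numerator = 0.563 − 0.1681 = 0.3949; denominator = 1 − 0.1681 = 0.8319
φ_{22} = 0.3949 / 0.8319 = 0.475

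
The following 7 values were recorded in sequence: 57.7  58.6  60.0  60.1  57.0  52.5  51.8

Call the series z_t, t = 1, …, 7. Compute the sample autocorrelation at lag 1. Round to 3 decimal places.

Mean z̄ = (57.7 + 58.6 + 60.0 + 60.1 + 57.0 + 52.5 + 51.8)/7 = 56.8143
Deviations from mean: 0.8857, 1.7857, 3.1857, 3.2857, 0.1857, -4.3143, -5.0143
Numerator Σ_{t=1}^{6}(z_t−z̄)(z_{t+1}−z̄) = 39.1798
Denominator Σ(z_t−z̄)² = 68.7086
r_1 = 39.1798 / 68.7086 = 0.570

0.570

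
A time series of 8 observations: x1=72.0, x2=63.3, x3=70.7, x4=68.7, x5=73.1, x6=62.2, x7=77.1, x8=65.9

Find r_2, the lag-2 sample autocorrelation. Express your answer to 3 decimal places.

Mean x̄ = (72.0 + 63.3 + 70.7 + 68.7 + 73.1 + 62.2 + 77.1 + 65.9)/8 = 69.1250
Deviations from mean: 2.8750, -5.8250, 1.5750, -0.4250, 3.9750, -6.9250, 7.9750, -3.2250
Numerator Σ_{t=1}^{6}(x_t−x̄)(x_{t+2}−x̄) = 70.2413
Denominator Σ(x_t−x̄)² = 182.6150
r_2 = 70.2413 / 182.6150 = 0.385

0.385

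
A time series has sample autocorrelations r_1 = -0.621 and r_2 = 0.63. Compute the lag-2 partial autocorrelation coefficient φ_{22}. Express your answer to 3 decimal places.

φ_{22} = (r_2 − r_1²) / (1 − r_1²)
r_1² = (-0.621)² = 0.385641
Numerator = 0.63 − 0.3856 = 0.2444; denominator = 1 − 0.3856 = 0.6144
φ_{22} = 0.2444 / 0.6144 = 0.398

0.398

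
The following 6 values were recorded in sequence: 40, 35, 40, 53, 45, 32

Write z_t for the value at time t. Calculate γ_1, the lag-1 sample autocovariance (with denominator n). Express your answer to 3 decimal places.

2.245

Mean z̄ = (40 + 35 + 40 + 53 + 45 + 32)/6 = 40.8333
Σ_{t=1}^{5}(z_t−z̄)(z_{t+1}−z̄) = 13.4722
γ_1 = 13.4722 / 6 = 2.245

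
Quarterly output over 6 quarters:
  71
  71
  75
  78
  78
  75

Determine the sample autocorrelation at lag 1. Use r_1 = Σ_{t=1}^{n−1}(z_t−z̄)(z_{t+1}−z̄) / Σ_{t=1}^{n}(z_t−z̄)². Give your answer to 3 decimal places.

Mean z̄ = (71 + 71 + 75 + 78 + 78 + 75)/6 = 74.6667
Σ(z_t−z̄)(z_{t+1}−z̄) = (13.4444) + (-1.2222) + (1.1111) + (11.1111) + (1.1111) = 25.5556
Denominator Σ(z_t−z̄)² = 49.3333
r_1 = 25.5556 / 49.3333 = 0.518

0.518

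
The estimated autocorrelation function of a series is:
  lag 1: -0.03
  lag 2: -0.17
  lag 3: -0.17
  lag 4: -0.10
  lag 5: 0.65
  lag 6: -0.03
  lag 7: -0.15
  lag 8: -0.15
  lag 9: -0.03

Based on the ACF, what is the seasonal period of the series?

5

The largest autocorrelation is r_5 = 0.65; the remaining lags stay at or below -0.03.
The dominant spike at lag 5 indicates a seasonal period of 5.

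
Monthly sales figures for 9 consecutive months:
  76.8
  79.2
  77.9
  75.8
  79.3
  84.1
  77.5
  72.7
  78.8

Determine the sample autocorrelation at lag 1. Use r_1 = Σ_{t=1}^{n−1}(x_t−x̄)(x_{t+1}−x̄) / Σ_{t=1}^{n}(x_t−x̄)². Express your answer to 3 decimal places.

-0.012

Mean x̄ = (76.8 + 79.2 + 77.9 + 75.8 + 79.3 + 84.1 + 77.5 + 72.7 + 78.8)/9 = 78.0111
Numerator Σ_{t=1}^{8}(x_t−x̄)(x_{t+1}−x̄) = -0.9157
Denominator Σ(x_t−x̄)² = 75.6089
r_1 = -0.9157 / 75.6089 = -0.012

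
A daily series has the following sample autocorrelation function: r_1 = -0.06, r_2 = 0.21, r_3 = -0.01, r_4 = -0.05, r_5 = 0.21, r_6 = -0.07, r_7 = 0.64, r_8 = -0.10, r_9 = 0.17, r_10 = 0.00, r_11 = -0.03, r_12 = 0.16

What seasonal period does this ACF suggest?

The largest autocorrelation is r_7 = 0.64; the remaining lags stay at or below 0.21.
The dominant spike at lag 7 indicates a seasonal period of 7.

7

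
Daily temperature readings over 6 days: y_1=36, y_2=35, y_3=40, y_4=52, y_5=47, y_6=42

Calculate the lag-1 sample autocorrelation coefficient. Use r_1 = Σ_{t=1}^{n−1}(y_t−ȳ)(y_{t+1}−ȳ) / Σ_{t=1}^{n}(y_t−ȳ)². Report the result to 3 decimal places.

0.402

Mean ȳ = (36 + 35 + 40 + 52 + 47 + 42)/6 = 42.0000
Σ(y_t−ȳ)(y_{t+1}−ȳ) = (42.0000) + (14.0000) + (-20.0000) + (50.0000) + (0.0000) = 86.0000
Denominator Σ(y_t−ȳ)² = 214.0000
r_1 = 86.0000 / 214.0000 = 0.402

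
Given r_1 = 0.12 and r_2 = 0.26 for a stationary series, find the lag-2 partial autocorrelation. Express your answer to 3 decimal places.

φ_{22} = (r_2 − r_1²) / (1 − r_1²)
r_1² = (0.12)² = 0.0144
Numerator = 0.26 − 0.0144 = 0.2456; denominator = 1 − 0.0144 = 0.9856
φ_{22} = 0.2456 / 0.9856 = 0.249

0.249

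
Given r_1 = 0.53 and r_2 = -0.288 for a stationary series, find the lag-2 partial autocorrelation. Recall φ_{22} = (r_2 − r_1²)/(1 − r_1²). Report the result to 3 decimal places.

-0.791

φ_{22} = (r_2 − r_1²) / (1 − r_1²)
r_1² = (0.53)² = 0.2809
Numerator = -0.288 − 0.2809 = -0.5689; denominator = 1 − 0.2809 = 0.7191
φ_{22} = -0.5689 / 0.7191 = -0.791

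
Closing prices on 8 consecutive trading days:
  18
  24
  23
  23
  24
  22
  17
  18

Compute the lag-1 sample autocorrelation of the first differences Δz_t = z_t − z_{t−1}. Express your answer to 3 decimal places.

-0.044

First differences Δz: 6, -1, 0, 1, -2, -5, 1
Mean of differences = 0.0000
Numerator Σ(Δz_t−Δz̄)(Δz_{t+1}−Δz̄) = -3.0000
Denominator Σ(Δz_t−Δz̄)² = 68.0000
r_1(Δz) = -3.0000 / 68.0000 = -0.044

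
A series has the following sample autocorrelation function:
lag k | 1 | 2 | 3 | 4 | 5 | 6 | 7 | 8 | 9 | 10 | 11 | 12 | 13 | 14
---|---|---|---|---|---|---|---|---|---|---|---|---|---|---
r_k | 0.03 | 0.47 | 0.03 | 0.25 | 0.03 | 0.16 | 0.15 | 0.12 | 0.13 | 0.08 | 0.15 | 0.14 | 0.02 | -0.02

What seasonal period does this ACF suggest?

The largest autocorrelation is r_2 = 0.47, with weaker echoes at lags 4 (0.25) and 6 (0.16); the remaining lags stay at or below 0.15.
The dominant spike at lag 2 indicates a seasonal period of 2.

2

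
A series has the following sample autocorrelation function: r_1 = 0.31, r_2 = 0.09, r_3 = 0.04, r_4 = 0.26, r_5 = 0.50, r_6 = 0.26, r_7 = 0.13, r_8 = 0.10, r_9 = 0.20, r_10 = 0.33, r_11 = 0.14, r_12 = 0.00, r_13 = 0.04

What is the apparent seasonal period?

5

The largest autocorrelation is r_5 = 0.50, with a weaker echo at lag 10 (0.33); the remaining lags stay at or below 0.31. The elevated value at lag 1 (0.31), dropping to 0.09 at lag 2, reflects decaying short-term dependence rather than seasonality.
The dominant spike at lag 5 indicates a seasonal period of 5.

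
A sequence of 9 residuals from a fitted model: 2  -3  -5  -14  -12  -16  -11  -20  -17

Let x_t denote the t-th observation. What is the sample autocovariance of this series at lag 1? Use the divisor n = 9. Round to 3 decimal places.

21.914

Mean x̄ = (2 − 3 − 5 − 14 − 12 − 16 − 11 − 20 − 17)/9 = -10.6667
Σ_{t=1}^{8}(x_t−x̄)(x_{t+1}−x̄) = 197.2222
γ_1 = 197.2222 / 9 = 21.914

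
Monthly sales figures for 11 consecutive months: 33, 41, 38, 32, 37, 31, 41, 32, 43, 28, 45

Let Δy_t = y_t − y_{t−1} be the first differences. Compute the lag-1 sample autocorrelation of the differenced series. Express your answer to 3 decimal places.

-0.742

First differences Δy: 8, -3, -6, 5, -6, 10, -9, 11, -15, 17
Mean of differences = 1.2000
Numerator Σ(Δy_t−Δȳ)(Δy_{t+1}−Δȳ) = -720.8400
Denominator Σ(Δy_t−Δȳ)² = 971.6000
r_1(Δy) = -720.8400 / 971.6000 = -0.742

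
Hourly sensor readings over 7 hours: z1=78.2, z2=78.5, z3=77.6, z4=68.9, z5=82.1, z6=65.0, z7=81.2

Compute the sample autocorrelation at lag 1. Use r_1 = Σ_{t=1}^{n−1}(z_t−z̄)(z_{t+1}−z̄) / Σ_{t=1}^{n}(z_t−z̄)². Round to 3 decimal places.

-0.682

Mean z̄ = (78.2 + 78.5 + 77.6 + 68.9 + 82.1 + 65.0 + 81.2)/7 = 75.9286
Deviations from mean: 2.2714, 2.5714, 1.6714, -7.0286, 6.1714, -10.9286, 5.2714
Σ(z_t−z̄)(z_{t+1}−z̄) = (5.8408) + (4.2980) + (-11.7478) + (-43.3763) + (-67.4449) + (-57.6092) = -170.0394
Denominator Σ(z_t−z̄)² = 249.2743
r_1 = -170.0394 / 249.2743 = -0.682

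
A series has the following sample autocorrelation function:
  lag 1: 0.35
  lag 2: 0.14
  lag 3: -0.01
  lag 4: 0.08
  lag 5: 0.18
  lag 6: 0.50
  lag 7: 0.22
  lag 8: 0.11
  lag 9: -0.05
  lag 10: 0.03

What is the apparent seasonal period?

The largest autocorrelation is r_6 = 0.50; the remaining lags stay at or below 0.35. The elevated value at lag 1 (0.35), dropping to 0.14 at lag 2, reflects decaying short-term dependence rather than seasonality.
The dominant spike at lag 6 indicates a seasonal period of 6.

6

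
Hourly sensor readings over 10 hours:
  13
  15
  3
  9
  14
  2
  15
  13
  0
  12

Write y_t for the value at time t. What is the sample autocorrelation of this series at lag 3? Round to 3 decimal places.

Mean ȳ = (13 + 15 + 3 + 9 + 14 + 2 + 15 + 13 + 0 + 12)/10 = 9.6000
Σ(y_t−ȳ)(y_{t+3}−ȳ) = (-2.0400) + (23.7600) + (50.1600) + (-3.2400) + (14.9600) + (72.9600) + (12.9600) = 169.5200
Denominator Σ(y_t−ȳ)² = 300.4000
r_3 = 169.5200 / 300.4000 = 0.564

0.564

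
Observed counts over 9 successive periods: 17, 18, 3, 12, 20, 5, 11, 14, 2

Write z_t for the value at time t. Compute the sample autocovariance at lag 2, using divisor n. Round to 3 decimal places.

Mean z̄ = (17 + 18 + 3 + 12 + 20 + 5 + 11 + 14 + 2)/9 = 11.3333
Σ_{t=1}^{7}(z_t−z̄)(z_{t+2}−z̄) = -135.8889
γ_2 = -135.8889 / 9 = -15.099

-15.099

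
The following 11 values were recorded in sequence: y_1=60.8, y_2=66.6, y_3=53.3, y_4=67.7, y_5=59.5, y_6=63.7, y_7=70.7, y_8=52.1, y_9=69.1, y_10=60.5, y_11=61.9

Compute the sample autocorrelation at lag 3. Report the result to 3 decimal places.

0.108

Mean ȳ = (60.8 + 66.6 + 53.3 + 67.7 + 59.5 + 63.7 + 70.7 + 52.1 + 69.1 + 60.5 + 61.9)/11 = 62.3545
Numerator Σ_{t=1}^{8}(y_t−ȳ)(y_{t+3}−ȳ) = 39.5311
Denominator Σ(y_t−ȳ)² = 364.9073
r_3 = 39.5311 / 364.9073 = 0.108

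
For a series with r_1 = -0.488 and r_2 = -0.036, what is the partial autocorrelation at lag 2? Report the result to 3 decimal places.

-0.360

φ_{22} = (r_2 − r_1²) / (1 − r_1²)
r_1² = (-0.488)² = 0.238144
Numerator = -0.036 − 0.2381 = -0.2741; denominator = 1 − 0.2381 = 0.7619
φ_{22} = -0.2741 / 0.7619 = -0.360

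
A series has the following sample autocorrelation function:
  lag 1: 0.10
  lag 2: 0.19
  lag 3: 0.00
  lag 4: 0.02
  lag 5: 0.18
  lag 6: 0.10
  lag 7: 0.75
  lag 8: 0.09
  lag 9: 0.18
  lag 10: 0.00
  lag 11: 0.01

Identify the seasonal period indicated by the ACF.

7

The largest autocorrelation is r_7 = 0.75; the remaining lags stay at or below 0.19.
The dominant spike at lag 7 indicates a seasonal period of 7.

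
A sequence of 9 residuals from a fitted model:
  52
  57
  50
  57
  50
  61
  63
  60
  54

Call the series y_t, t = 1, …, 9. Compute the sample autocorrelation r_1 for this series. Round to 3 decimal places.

0.016

Mean ȳ = (52 + 57 + 50 + 57 + 50 + 61 + 63 + 60 + 54)/9 = 56.0000
Numerator Σ_{t=1}^{8}(y_t−ȳ)(y_{t+1}−ȳ) = 3.0000
Denominator Σ(y_t−ȳ)² = 184.0000
r_1 = 3.0000 / 184.0000 = 0.016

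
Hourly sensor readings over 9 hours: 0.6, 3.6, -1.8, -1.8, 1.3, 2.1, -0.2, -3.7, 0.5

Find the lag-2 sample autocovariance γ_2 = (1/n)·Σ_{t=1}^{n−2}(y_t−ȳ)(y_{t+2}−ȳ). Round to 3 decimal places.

Mean ȳ = (0.6 + 3.6 − 1.8 − 1.8 + 1.3 + 2.1 − 0.2 − 3.7 + 0.5)/9 = 0.0667
Σ_{t=1}^{7}(y_t−ȳ)(y_{t+2}−ȳ) = -21.7922
γ_2 = -21.7922 / 9 = -2.421

-2.421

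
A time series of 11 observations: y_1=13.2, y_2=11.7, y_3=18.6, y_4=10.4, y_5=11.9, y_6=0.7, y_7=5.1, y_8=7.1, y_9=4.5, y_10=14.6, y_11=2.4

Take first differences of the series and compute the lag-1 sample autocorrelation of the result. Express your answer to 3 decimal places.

-0.563

First differences Δy: -1.5, 6.9, -8.2, 1.5, -11.2, 4.4, 2.0, -2.6, 10.1, -12.2
Mean of differences = -1.0800
Numerator Σ(Δy_t−Δȳ)(Δy_{t+1}−Δȳ) = -289.2244
Denominator Σ(Δy_t−Δȳ)² = 514.0960
r_1(Δy) = -289.2244 / 514.0960 = -0.563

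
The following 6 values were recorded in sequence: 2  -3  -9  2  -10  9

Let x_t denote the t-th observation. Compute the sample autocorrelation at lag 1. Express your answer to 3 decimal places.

-0.524

Mean x̄ = (2 − 3 − 9 + 2 − 10 + 9)/6 = -1.5000
Deviations from mean: 3.5000, -1.5000, -7.5000, 3.5000, -8.5000, 10.5000
Numerator Σ_{t=1}^{5}(x_t−x̄)(x_{t+1}−x̄) = -139.2500
Denominator Σ(x_t−x̄)² = 265.5000
r_1 = -139.2500 / 265.5000 = -0.524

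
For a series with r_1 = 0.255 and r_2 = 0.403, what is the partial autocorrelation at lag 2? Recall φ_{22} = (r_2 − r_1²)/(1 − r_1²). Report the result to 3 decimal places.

φ_{22} = (r_2 − r_1²) / (1 − r_1²)
r_1² = (0.255)² = 0.065025
Numerator = 0.403 − 0.0650 = 0.3380; denominator = 1 − 0.0650 = 0.9350
φ_{22} = 0.3380 / 0.9350 = 0.361

0.361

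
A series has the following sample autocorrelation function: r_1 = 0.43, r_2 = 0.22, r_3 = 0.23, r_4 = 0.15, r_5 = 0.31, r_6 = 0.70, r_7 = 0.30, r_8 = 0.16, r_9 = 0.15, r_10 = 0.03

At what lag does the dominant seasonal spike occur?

6

The largest autocorrelation is r_6 = 0.70; the remaining lags stay at or below 0.43. The elevated value at lag 1 (0.43), dropping to 0.22 at lag 2, reflects decaying short-term dependence rather than seasonality.
The dominant spike at lag 6 indicates a seasonal period of 6.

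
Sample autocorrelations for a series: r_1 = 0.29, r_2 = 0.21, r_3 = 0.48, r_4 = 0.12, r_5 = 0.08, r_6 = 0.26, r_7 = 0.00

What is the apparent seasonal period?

3

The largest autocorrelation is r_3 = 0.48; the remaining lags stay at or below 0.29. The elevated value at lag 1 (0.29), dropping to 0.21 at lag 2, reflects decaying short-term dependence rather than seasonality.
The dominant spike at lag 3 indicates a seasonal period of 3.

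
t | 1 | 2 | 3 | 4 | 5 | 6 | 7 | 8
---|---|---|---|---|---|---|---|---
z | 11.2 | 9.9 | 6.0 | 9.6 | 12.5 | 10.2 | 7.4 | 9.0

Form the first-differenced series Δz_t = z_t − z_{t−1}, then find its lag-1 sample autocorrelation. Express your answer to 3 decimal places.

-0.077

First differences Δz: -1.3, -3.9, 3.6, 2.9, -2.3, -2.8, 1.6
Mean of differences = -0.3143
Numerator Σ(Δz_t−Δz̄)(Δz_{t+1}−Δz̄) = -4.1245
Denominator Σ(Δz_t−Δz̄)² = 53.2686
r_1(Δz) = -4.1245 / 53.2686 = -0.077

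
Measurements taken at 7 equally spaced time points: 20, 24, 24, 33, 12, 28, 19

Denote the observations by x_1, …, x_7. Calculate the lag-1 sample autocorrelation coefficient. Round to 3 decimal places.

Mean x̄ = (20 + 24 + 24 + 33 + 12 + 28 + 19)/7 = 22.8571
Deviations from mean: -2.8571, 1.1429, 1.1429, 10.1429, -10.8571, 5.1429, -3.8571
Numerator Σ_{t=1}^{6}(x_t−x̄)(x_{t+1}−x̄) = -176.1633
Denominator Σ(x_t−x̄)² = 272.8571
r_1 = -176.1633 / 272.8571 = -0.646

-0.646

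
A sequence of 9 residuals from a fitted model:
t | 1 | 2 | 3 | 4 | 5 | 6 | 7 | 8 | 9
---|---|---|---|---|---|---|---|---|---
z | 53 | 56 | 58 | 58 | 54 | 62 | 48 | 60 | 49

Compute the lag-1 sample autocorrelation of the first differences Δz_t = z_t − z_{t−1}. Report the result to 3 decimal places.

First differences Δz: 3, 2, 0, -4, 8, -14, 12, -11
Mean of differences = -0.5000
Numerator Σ(Δz_t−Δz̄)(Δz_{t+1}−Δz̄) = -436.2500
Denominator Σ(Δz_t−Δz̄)² = 552.0000
r_1(Δz) = -436.2500 / 552.0000 = -0.790

-0.790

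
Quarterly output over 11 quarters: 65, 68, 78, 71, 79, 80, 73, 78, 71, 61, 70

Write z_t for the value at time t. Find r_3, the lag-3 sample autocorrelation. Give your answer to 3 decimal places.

0.088

Mean z̄ = (65 + 68 + 78 + 71 + 79 + 80 + 73 + 78 + 71 + 61 + 70)/11 = 72.1818
Numerator Σ_{t=1}^{8}(z_t−z̄)(z_{t+3}−z̄) = 33.0826
Denominator Σ(z_t−z̄)² = 377.6364
r_3 = 33.0826 / 377.6364 = 0.088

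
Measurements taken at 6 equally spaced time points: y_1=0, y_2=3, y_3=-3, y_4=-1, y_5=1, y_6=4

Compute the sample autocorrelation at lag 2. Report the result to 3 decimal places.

-0.247

Mean ȳ = (0 + 3 − 3 − 1 + 1 + 4)/6 = 0.6667
Deviations from mean: -0.6667, 2.3333, -3.6667, -1.6667, 0.3333, 3.3333
Numerator Σ_{t=1}^{4}(y_t−ȳ)(y_{t+2}−ȳ) = -8.2222
Denominator Σ(y_t−ȳ)² = 33.3333
r_2 = -8.2222 / 33.3333 = -0.247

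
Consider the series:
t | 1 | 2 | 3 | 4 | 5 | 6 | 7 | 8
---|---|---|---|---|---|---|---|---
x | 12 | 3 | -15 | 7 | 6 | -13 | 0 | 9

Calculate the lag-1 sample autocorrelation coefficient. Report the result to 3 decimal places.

-0.196

Mean x̄ = (12 + 3 − 15 + 7 + 6 − 13 + 0 + 9)/8 = 1.1250
Numerator Σ_{t=1}^{7}(x_t−x̄)(x_{t+1}−x̄) = -137.7656
Denominator Σ(x_t−x̄)² = 702.8750
r_1 = -137.7656 / 702.8750 = -0.196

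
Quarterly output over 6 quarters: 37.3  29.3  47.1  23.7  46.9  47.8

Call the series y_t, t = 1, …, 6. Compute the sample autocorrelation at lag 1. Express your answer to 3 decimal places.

-0.448

Mean ȳ = (37.3 + 29.3 + 47.1 + 23.7 + 46.9 + 47.8)/6 = 38.6833
Deviations from mean: -1.3833, -9.3833, 8.4167, -14.9833, 8.2167, 9.1167
Numerator Σ_{t=1}^{5}(y_t−ȳ)(y_{t+1}−ȳ) = -240.3103
Denominator Σ(y_t−ȳ)² = 535.9283
r_1 = -240.3103 / 535.9283 = -0.448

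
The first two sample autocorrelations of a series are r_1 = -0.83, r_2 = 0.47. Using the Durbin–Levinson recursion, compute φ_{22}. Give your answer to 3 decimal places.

φ_{22} = (r_2 − r_1²) / (1 − r_1²)
r_1² = (-0.83)² = 0.6889
Numerator = 0.47 − 0.6889 = -0.2189; denominator = 1 − 0.6889 = 0.3111
φ_{22} = -0.2189 / 0.3111 = -0.704

-0.704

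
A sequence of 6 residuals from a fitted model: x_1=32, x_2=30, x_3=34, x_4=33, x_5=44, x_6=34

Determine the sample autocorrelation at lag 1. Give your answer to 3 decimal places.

Mean x̄ = (32 + 30 + 34 + 33 + 44 + 34)/6 = 34.5000
Deviations from mean: -2.5000, -4.5000, -0.5000, -1.5000, 9.5000, -0.5000
Σ(x_t−x̄)(x_{t+1}−x̄) = (11.2500) + (2.2500) + (0.7500) + (-14.2500) + (-4.7500) = -4.7500
Denominator Σ(x_t−x̄)² = 119.5000
r_1 = -4.7500 / 119.5000 = -0.040

-0.040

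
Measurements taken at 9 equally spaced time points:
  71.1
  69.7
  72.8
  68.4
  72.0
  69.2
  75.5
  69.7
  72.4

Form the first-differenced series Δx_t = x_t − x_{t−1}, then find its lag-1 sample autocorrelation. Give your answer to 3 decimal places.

First differences Δx: -1.4, 3.1, -4.4, 3.6, -2.8, 6.3, -5.8, 2.7
Mean of differences = 0.1625
Numerator Σ(Δx_t−Δx̄)(Δx_{t+1}−Δx̄) = -113.7664
Denominator Σ(Δx_t−Δx̄)² = 132.1388
r_1(Δx) = -113.7664 / 132.1388 = -0.861

-0.861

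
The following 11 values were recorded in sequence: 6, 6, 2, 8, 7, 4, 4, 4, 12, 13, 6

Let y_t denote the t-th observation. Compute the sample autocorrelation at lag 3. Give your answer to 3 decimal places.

Mean ȳ = (6 + 6 + 2 + 8 + 7 + 4 + 4 + 4 + 12 + 13 + 6)/11 = 6.5455
Numerator Σ_{t=1}^{8}(y_t−ȳ)(y_{t+3}−ȳ) = -23.2562
Denominator Σ(y_t−ȳ)² = 114.7273
r_3 = -23.2562 / 114.7273 = -0.203

-0.203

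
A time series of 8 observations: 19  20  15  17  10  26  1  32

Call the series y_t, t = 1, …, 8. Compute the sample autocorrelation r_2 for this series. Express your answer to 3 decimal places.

Mean ȳ = (19 + 20 + 15 + 17 + 10 + 26 + 1 + 32)/8 = 17.5000
Deviations from mean: 1.5000, 2.5000, -2.5000, -0.5000, -7.5000, 8.5000, -16.5000, 14.5000
Σ(y_t−ȳ)(y_{t+2}−ȳ) = (-3.7500) + (-1.2500) + (18.7500) + (-4.2500) + (123.7500) + (123.2500) = 256.5000
Denominator Σ(y_t−ȳ)² = 626.0000
r_2 = 256.5000 / 626.0000 = 0.410

0.410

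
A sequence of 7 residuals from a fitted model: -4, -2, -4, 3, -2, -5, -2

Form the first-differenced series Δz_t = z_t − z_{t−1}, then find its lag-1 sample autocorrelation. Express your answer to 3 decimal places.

First differences Δz: 2, -2, 7, -5, -3, 3
Mean of differences = 0.3333
Numerator Σ(Δz_t−Δz̄)(Δz_{t+1}−Δz̄) = -46.1111
Denominator Σ(Δz_t−Δz̄)² = 99.3333
r_1(Δz) = -46.1111 / 99.3333 = -0.464

-0.464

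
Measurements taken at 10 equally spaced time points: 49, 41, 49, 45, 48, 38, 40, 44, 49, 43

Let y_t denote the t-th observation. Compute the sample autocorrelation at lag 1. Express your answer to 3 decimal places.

Mean ȳ = (49 + 41 + 49 + 45 + 48 + 38 + 40 + 44 + 49 + 43)/10 = 44.6000
Numerator Σ_{t=1}^{9}(y_t−ȳ)(y_{t+1}−ȳ) = -27.5600
Denominator Σ(y_t−ȳ)² = 150.4000
r_1 = -27.5600 / 150.4000 = -0.183

-0.183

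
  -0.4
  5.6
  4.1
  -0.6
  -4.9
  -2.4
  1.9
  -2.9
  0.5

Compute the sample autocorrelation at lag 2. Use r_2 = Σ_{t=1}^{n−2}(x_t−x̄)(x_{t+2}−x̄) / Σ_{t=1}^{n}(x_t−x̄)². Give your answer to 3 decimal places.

Mean x̄ = (-0.4 + 5.6 + 4.1 − 0.6 − 4.9 − 2.4 + 1.9 − 2.9 + 0.5)/9 = 0.1000
Numerator Σ_{t=1}^{7}(x_t−x̄)(x_{t+2}−x̄) = -24.8800
Denominator Σ(x_t−x̄)² = 90.6400
r_2 = -24.8800 / 90.6400 = -0.274

-0.274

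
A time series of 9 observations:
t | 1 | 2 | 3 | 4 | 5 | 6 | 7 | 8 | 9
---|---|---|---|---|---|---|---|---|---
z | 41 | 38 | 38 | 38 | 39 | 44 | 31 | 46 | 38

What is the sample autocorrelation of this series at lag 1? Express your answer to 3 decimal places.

Mean z̄ = (41 + 38 + 38 + 38 + 39 + 44 + 31 + 46 + 38)/9 = 39.2222
Numerator Σ_{t=1}^{8}(z_t−z̄)(z_{t+1}−z̄) = -103.2716
Denominator Σ(z_t−z̄)² = 145.5556
r_1 = -103.2716 / 145.5556 = -0.709

-0.709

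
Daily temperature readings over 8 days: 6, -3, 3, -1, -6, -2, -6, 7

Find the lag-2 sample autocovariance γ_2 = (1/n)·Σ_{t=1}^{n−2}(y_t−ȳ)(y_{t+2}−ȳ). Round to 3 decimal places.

Mean ȳ = (6 − 3 + 3 − 1 − 6 − 2 − 6 + 7)/8 = -0.2500
Σ_{t=1}^{6}(y_t−ȳ)(y_{t+2}−ȳ) = 25.3750
γ_2 = 25.3750 / 8 = 3.172

3.172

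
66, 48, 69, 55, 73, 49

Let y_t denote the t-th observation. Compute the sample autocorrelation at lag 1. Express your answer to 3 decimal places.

Mean ȳ = (66 + 48 + 69 + 55 + 73 + 49)/6 = 60.0000
Σ(y_t−ȳ)(y_{t+1}−ȳ) = (-72.0000) + (-108.0000) + (-45.0000) + (-65.0000) + (-143.0000) = -433.0000
Denominator Σ(y_t−ȳ)² = 576.0000
r_1 = -433.0000 / 576.0000 = -0.752

-0.752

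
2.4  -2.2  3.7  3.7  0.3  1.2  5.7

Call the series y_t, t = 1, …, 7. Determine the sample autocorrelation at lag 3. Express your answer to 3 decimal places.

0.307

Mean ȳ = (2.4 − 2.2 + 3.7 + 3.7 + 0.3 + 1.2 + 5.7)/7 = 2.1143
Numerator Σ_{t=1}^{4}(y_t−ȳ)(y_{t+3}−ȳ) = 12.5165
Denominator Σ(y_t−ȳ)² = 40.7086
r_3 = 12.5165 / 40.7086 = 0.307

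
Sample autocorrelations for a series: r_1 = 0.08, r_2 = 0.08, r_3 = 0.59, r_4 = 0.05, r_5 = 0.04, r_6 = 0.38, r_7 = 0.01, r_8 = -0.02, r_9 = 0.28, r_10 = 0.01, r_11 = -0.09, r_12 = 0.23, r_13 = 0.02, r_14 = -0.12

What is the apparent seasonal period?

The largest autocorrelation is r_3 = 0.59, with weaker echoes at lags 6 (0.38), 9 (0.28) and 12 (0.23); the remaining lags stay at or below 0.08.
The dominant spike at lag 3 indicates a seasonal period of 3.

3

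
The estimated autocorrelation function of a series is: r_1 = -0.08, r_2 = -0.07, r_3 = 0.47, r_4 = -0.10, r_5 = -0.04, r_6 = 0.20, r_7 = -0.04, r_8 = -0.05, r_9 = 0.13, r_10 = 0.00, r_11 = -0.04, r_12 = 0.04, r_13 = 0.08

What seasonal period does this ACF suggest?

The largest autocorrelation is r_3 = 0.47, with a weaker echo at lag 6 (0.20); the remaining lags stay at or below 0.13.
The dominant spike at lag 3 indicates a seasonal period of 3.

3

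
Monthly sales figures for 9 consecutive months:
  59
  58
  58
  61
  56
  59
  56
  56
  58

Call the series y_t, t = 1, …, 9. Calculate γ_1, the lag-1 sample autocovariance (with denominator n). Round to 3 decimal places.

-0.693

Mean ȳ = (59 + 58 + 58 + 61 + 56 + 59 + 56 + 56 + 58)/9 = 57.8889
Σ_{t=1}^{8}(y_t−ȳ)(y_{t+1}−ȳ) = -6.2346
γ_1 = -6.2346 / 9 = -0.693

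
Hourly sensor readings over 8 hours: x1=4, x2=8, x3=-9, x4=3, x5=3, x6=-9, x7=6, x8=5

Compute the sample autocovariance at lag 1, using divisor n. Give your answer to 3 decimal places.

-14.205

Mean x̄ = (4 + 8 − 9 + 3 + 3 − 9 + 6 + 5)/8 = 1.3750
Deviations: 2.6250, 6.6250, -10.3750, 1.6250, 1.6250, -10.3750, 4.6250, 3.6250
Σ_{t=1}^{7}(x_t−x̄)(x_{t+1}−x̄) = -113.6406
γ_1 = -113.6406 / 8 = -14.205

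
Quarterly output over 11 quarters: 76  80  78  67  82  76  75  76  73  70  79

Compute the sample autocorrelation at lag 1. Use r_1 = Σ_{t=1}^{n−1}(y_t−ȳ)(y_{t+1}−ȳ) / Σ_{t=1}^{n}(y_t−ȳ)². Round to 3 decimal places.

Mean ȳ = (76 + 80 + 78 + 67 + 82 + 76 + 75 + 76 + 73 + 70 + 79)/11 = 75.6364
Numerator Σ_{t=1}^{10}(y_t−ȳ)(y_{t+1}−ȳ) = -66.6777
Denominator Σ(y_t−ȳ)² = 190.5455
r_1 = -66.6777 / 190.5455 = -0.350

-0.350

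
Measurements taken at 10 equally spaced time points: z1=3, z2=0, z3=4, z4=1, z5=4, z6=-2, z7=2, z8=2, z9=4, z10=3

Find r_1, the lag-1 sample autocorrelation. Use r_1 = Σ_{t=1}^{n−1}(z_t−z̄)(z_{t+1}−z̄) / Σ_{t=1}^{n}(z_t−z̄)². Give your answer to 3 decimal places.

-0.456

Mean z̄ = (3 + 0 + 4 + 1 + 4 − 2 + 2 + 2 + 4 + 3)/10 = 2.1000
Numerator Σ_{t=1}^{9}(z_t−z̄)(z_{t+1}−z̄) = -15.9100
Denominator Σ(z_t−z̄)² = 34.9000
r_1 = -15.9100 / 34.9000 = -0.456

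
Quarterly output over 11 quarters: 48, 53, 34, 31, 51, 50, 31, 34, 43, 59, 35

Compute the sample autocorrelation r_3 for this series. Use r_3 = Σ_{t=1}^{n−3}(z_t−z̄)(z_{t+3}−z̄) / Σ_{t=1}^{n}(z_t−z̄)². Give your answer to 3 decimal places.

-0.097

Mean z̄ = (48 + 53 + 34 + 31 + 51 + 50 + 31 + 34 + 43 + 59 + 35)/11 = 42.6364
Numerator Σ_{t=1}^{8}(z_t−z̄)(z_{t+3}−z̄) = -97.9421
Denominator Σ(z_t−z̄)² = 1006.5455
r_3 = -97.9421 / 1006.5455 = -0.097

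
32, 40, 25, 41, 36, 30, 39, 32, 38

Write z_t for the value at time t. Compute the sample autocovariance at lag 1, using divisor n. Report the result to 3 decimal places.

-18.388

Mean z̄ = (32 + 40 + 25 + 41 + 36 + 30 + 39 + 32 + 38)/9 = 34.7778
Σ_{t=1}^{8}(z_t−z̄)(z_{t+1}−z̄) = -165.4938
γ_1 = -165.4938 / 9 = -18.388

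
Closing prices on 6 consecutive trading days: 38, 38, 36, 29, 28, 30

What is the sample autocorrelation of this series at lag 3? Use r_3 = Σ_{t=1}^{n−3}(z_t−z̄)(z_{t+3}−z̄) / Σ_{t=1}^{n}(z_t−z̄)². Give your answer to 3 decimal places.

Mean z̄ = (38 + 38 + 36 + 29 + 28 + 30)/6 = 33.1667
Deviations from mean: 4.8333, 4.8333, 2.8333, -4.1667, -5.1667, -3.1667
Numerator Σ_{t=1}^{3}(z_t−z̄)(z_{t+3}−z̄) = -54.0833
Denominator Σ(z_t−z̄)² = 108.8333
r_3 = -54.0833 / 108.8333 = -0.497

-0.497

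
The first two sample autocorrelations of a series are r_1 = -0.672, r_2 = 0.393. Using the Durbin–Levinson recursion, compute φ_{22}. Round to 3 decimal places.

-0.107

φ_{22} = (r_2 − r_1²) / (1 − r_1²)
r_1² = (-0.672)² = 0.451584
Numerator = 0.393 − 0.4516 = -0.0586; denominator = 1 − 0.4516 = 0.5484
φ_{22} = -0.0586 / 0.5484 = -0.107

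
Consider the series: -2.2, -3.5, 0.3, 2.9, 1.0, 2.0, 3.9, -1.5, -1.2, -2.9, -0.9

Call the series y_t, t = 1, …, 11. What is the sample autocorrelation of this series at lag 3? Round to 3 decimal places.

Mean ȳ = (-2.2 − 3.5 + 0.3 + 2.9 + 1.0 + 2.0 + 3.9 − 1.5 − 1.2 − 2.9 − 0.9)/11 = -0.1909
Numerator Σ_{t=1}^{8}(y_t−ȳ)(y_{t+3}−ȳ) = -10.3548
Denominator Σ(y_t−ȳ)² = 58.3091
r_3 = -10.3548 / 58.3091 = -0.178

-0.178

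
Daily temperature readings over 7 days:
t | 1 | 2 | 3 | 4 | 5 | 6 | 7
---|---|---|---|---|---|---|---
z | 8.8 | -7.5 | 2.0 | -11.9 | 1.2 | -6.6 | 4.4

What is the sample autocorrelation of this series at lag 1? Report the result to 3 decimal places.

-0.572

Mean z̄ = (8.8 − 7.5 + 2.0 − 11.9 + 1.2 − 6.6 + 4.4)/7 = -1.3714
Numerator Σ_{t=1}^{6}(z_t−z̄)(z_{t+1}−z̄) = -189.1894
Denominator Σ(z_t−z̄)² = 330.4943
r_1 = -189.1894 / 330.4943 = -0.572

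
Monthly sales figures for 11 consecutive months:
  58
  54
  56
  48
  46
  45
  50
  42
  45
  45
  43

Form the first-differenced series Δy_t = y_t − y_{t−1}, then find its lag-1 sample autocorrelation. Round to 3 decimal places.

First differences Δy: -4, 2, -8, -2, -1, 5, -8, 3, 0, -2
Mean of differences = -1.5000
Numerator Σ(Δy_t−Δȳ)(Δy_{t+1}−Δȳ) = -90.7500
Denominator Σ(Δy_t−Δȳ)² = 168.5000
r_1(Δy) = -90.7500 / 168.5000 = -0.539

-0.539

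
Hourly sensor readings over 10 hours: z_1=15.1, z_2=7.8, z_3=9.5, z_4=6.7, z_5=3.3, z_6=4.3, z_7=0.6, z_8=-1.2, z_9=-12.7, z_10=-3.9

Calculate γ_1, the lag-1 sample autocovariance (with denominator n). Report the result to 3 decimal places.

29.577

Mean z̄ = (15.1 + 7.8 + 9.5 + 6.7 + 3.3 + 4.3 + 0.6 − 1.2 − 12.7 − 3.9)/10 = 2.9500
Σ_{t=1}^{9}(z_t−z̄)(z_{t+1}−z̄) = 295.7725
γ_1 = 295.7725 / 10 = 29.577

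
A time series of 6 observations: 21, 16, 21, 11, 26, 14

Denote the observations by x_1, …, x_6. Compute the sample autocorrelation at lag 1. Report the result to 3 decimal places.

Mean x̄ = (21 + 16 + 21 + 11 + 26 + 14)/6 = 18.1667
Deviations from mean: 2.8333, -2.1667, 2.8333, -7.1667, 7.8333, -4.1667
Numerator Σ_{t=1}^{5}(x_t−x̄)(x_{t+1}−x̄) = -121.3611
Denominator Σ(x_t−x̄)² = 150.8333
r_1 = -121.3611 / 150.8333 = -0.805

-0.805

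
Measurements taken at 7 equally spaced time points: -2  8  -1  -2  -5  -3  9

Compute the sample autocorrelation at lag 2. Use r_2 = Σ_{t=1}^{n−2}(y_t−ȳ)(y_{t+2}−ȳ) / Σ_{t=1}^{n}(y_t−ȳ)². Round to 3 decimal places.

Mean ȳ = (-2 + 8 − 1 − 2 − 5 − 3 + 9)/7 = 0.5714
Deviations from mean: -2.5714, 7.4286, -1.5714, -2.5714, -5.5714, -3.5714, 8.4286
Numerator Σ_{t=1}^{5}(y_t−ȳ)(y_{t+2}−ȳ) = -44.0816
Denominator Σ(y_t−ȳ)² = 185.7143
r_2 = -44.0816 / 185.7143 = -0.237

-0.237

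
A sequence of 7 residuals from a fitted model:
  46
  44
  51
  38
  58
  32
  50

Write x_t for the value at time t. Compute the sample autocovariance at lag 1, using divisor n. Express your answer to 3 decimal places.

-53.312

Mean x̄ = (46 + 44 + 51 + 38 + 58 + 32 + 50)/7 = 45.5714
Deviations: 0.4286, -1.5714, 5.4286, -7.5714, 12.4286, -13.5714, 4.4286
Σ_{t=1}^{6}(x_t−x̄)(x_{t+1}−x̄) = -373.1837
γ_1 = -373.1837 / 7 = -53.312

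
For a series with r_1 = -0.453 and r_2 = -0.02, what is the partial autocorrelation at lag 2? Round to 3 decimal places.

-0.283

φ_{22} = (r_2 − r_1²) / (1 − r_1²)
r_1² = (-0.453)² = 0.205209
Numerator = -0.02 − 0.2052 = -0.2252; denominator = 1 − 0.2052 = 0.7948
φ_{22} = -0.2252 / 0.7948 = -0.283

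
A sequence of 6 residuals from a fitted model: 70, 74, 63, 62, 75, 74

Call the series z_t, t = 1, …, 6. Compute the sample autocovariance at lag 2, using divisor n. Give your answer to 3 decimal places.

-17.370

Mean z̄ = (70 + 74 + 63 + 62 + 75 + 74)/6 = 69.6667
Σ_{t=1}^{4}(z_t−z̄)(z_{t+2}−z̄) = -104.2222
γ_2 = -104.2222 / 6 = -17.370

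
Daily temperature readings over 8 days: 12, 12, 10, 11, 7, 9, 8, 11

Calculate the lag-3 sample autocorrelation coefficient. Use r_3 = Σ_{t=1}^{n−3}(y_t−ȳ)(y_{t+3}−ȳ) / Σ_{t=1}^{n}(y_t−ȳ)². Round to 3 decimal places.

-0.375

Mean ȳ = (12 + 12 + 10 + 11 + 7 + 9 + 8 + 11)/8 = 10.0000
Numerator Σ_{t=1}^{5}(y_t−ȳ)(y_{t+3}−ȳ) = -9.0000
Denominator Σ(y_t−ȳ)² = 24.0000
r_3 = -9.0000 / 24.0000 = -0.375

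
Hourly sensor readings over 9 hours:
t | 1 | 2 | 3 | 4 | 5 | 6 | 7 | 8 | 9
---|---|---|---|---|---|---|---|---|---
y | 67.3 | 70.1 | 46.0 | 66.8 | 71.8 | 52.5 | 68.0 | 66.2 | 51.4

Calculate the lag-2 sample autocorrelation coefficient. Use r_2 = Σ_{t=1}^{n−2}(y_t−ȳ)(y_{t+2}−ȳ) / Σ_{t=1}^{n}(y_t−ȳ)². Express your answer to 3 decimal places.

-0.403

Mean ȳ = (67.3 + 70.1 + 46.0 + 66.8 + 71.8 + 52.5 + 68.0 + 66.2 + 51.4)/9 = 62.2333
Numerator Σ_{t=1}^{7}(y_t−ȳ)(y_{t+2}−ȳ) = -291.9856
Denominator Σ(y_t−ȳ)² = 724.5400
r_2 = -291.9856 / 724.5400 = -0.403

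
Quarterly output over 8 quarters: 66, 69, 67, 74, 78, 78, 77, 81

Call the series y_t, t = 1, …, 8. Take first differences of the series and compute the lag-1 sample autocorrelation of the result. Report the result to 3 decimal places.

-0.282

First differences Δy: 3, -2, 7, 4, 0, -1, 4
Mean of differences = 2.1429
Numerator Σ(Δy_t−Δȳ)(Δy_{t+1}−Δȳ) = -17.7347
Denominator Σ(Δy_t−Δȳ)² = 62.8571
r_1(Δy) = -17.7347 / 62.8571 = -0.282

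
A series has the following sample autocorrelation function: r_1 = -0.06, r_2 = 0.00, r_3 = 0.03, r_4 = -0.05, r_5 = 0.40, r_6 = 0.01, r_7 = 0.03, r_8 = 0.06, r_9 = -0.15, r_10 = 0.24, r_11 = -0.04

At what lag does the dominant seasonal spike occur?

5

The largest autocorrelation is r_5 = 0.40, with a weaker echo at lag 10 (0.24); the remaining lags stay at or below 0.06.
The dominant spike at lag 5 indicates a seasonal period of 5.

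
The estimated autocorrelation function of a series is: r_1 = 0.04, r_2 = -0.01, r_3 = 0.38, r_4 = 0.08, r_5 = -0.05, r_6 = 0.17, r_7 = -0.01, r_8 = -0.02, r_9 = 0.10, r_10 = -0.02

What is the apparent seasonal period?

3

The largest autocorrelation is r_3 = 0.38, with a weaker echo at lag 6 (0.17); the remaining lags stay at or below 0.10.
The dominant spike at lag 3 indicates a seasonal period of 3.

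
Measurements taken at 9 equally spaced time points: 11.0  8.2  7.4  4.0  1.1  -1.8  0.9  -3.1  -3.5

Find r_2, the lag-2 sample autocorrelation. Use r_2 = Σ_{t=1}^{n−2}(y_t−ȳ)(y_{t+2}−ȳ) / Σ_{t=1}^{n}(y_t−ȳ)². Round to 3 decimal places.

0.330

Mean ȳ = (11.0 + 8.2 + 7.4 + 4.0 + 1.1 − 1.8 + 0.9 − 3.1 − 3.5)/9 = 2.6889
Σ(y_t−ȳ)(y_{t+2}−ȳ) = (39.1546) + (7.2257) + (-7.4854) + (-5.8854) + (2.8423) + (25.9857) + (11.0712) = 72.9086
Denominator Σ(y_t−ȳ)² = 221.0489
r_2 = 72.9086 / 221.0489 = 0.330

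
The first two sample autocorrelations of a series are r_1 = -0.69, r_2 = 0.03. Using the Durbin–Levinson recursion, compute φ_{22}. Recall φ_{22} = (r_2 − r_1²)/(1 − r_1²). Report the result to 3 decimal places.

-0.851

φ_{22} = (r_2 − r_1²) / (1 − r_1²)
r_1² = (-0.69)² = 0.4761
Numerator = 0.03 − 0.4761 = -0.4461; denominator = 1 − 0.4761 = 0.5239
φ_{22} = -0.4461 / 0.5239 = -0.851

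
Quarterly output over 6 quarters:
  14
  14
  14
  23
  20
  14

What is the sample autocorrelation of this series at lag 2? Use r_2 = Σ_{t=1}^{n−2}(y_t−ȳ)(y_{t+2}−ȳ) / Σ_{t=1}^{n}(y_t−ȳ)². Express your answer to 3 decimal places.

-0.440

Mean ȳ = (14 + 14 + 14 + 23 + 20 + 14)/6 = 16.5000
Numerator Σ_{t=1}^{4}(y_t−ȳ)(y_{t+2}−ȳ) = -35.0000
Denominator Σ(y_t−ȳ)² = 79.5000
r_2 = -35.0000 / 79.5000 = -0.440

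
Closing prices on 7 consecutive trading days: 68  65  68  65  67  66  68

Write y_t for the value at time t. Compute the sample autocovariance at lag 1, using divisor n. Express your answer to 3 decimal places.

Mean ȳ = (68 + 65 + 68 + 65 + 67 + 66 + 68)/7 = 66.7143
Deviations: 1.2857, -1.7143, 1.2857, -1.7143, 0.2857, -0.7143, 1.2857
Σ_{t=1}^{6}(y_t−ȳ)(y_{t+1}−ȳ) = -8.2245
γ_1 = -8.2245 / 7 = -1.175

-1.175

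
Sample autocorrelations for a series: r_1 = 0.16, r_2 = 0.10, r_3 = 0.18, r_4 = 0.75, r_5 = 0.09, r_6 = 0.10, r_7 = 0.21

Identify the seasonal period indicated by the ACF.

4

The largest autocorrelation is r_4 = 0.75; the remaining lags stay at or below 0.21.
The dominant spike at lag 4 indicates a seasonal period of 4.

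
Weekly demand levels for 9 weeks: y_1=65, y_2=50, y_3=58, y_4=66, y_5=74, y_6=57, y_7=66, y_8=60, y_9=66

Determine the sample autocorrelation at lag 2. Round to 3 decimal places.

-0.153

Mean ȳ = (65 + 50 + 58 + 66 + 74 + 57 + 66 + 60 + 66)/9 = 62.4444
Σ(y_t−ȳ)(y_{t+2}−ȳ) = (-11.3580) + (-44.2469) + (-51.3580) + (-19.3580) + (41.0864) + (13.3086) + (12.6420) = -59.2840
Denominator Σ(y_t−ȳ)² = 388.2222
r_2 = -59.2840 / 388.2222 = -0.153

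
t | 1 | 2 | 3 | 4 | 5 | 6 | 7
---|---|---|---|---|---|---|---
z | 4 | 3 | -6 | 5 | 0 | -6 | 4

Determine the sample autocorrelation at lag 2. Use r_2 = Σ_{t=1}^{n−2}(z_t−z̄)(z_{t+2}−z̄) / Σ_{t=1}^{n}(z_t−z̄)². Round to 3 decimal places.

-0.288

Mean z̄ = (4 + 3 − 6 + 5 + 0 − 6 + 4)/7 = 0.5714
Deviations from mean: 3.4286, 2.4286, -6.5714, 4.4286, -0.5714, -6.5714, 3.4286
Σ(z_t−z̄)(z_{t+2}−z̄) = (-22.5306) + (10.7551) + (3.7551) + (-29.1020) + (-1.9592) = -39.0816
Denominator Σ(z_t−z̄)² = 135.7143
r_2 = -39.0816 / 135.7143 = -0.288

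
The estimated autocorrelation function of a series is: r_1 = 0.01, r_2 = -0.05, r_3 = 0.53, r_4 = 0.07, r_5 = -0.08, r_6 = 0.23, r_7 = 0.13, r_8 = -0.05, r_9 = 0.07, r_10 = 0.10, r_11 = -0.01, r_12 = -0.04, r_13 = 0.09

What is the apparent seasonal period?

The largest autocorrelation is r_3 = 0.53, with a weaker echo at lag 6 (0.23); the remaining lags stay at or below 0.13.
The dominant spike at lag 3 indicates a seasonal period of 3.

3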